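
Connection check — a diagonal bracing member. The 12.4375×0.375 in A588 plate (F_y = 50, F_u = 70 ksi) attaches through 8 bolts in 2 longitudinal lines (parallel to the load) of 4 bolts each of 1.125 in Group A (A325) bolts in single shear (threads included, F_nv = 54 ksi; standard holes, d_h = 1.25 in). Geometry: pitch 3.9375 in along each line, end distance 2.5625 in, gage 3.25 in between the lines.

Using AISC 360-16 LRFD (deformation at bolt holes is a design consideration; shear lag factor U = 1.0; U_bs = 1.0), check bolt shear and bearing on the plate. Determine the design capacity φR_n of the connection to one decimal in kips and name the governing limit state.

322.1 kips (bolt shear governs)

Bolt shear: A_b = π(1.125)²/4 = 0.99402 in². φR_n = 0.75 × 54 × 0.99402 × 8 × 1 = 322.1 kips.
Bearing (0.375 in plate, F_u = 70 ksi): end bolts L_c = 2.5625 − 1.25/2 = 1.9375, R_n = min(1.2×1.9375×0.375×70, 2.4×1.125×0.375×70) = 61.031 kips/bolt; interior L_c = 3.9375 − 1.25 = 2.6875, R_n = 70.875 kips/bolt. φR_n = 0.75 × (2×61.031 + 6×70.875) = 410.5 kips.
Governing: min(322.1, 410.5) = 322.1 kips → bolt shear.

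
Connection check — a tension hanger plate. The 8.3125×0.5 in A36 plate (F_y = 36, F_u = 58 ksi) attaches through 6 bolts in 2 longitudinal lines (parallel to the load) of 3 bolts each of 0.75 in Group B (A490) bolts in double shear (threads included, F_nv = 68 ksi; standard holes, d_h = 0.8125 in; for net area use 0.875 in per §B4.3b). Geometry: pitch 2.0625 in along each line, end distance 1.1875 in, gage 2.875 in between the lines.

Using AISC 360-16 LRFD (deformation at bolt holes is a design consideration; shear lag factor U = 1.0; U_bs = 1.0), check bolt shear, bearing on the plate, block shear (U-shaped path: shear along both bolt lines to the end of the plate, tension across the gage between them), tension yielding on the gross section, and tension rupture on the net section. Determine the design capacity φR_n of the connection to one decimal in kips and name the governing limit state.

Bolt shear: A_b = π(0.75)²/4 = 0.44179 in². φR_n = 0.75 × 68 × 0.44179 × 6 × 2 = 270.4 kips.
Bearing (0.5 in plate, F_u = 58 ksi): end bolts L_c = 1.1875 − 0.8125/2 = 0.78125, R_n = min(1.2×0.78125×0.5×58, 2.4×0.75×0.5×58) = 27.188 kips/bolt; interior L_c = 2.0625 − 0.8125 = 1.25, R_n = 43.5 kips/bolt. φR_n = 0.75 × (2×27.188 + 4×43.5) = 171.3 kips.
Block shear: shear path 2×[1.1875+2×2.0625] = 2×5.3125 in, A_gv = 5.3125, A_nv = 2×(5.3125 − 2.5×0.875)×0.5 = 3.125 in²; tension across gage: (2.875 − 1×0.875)×0.5 = 1 in². R_n = min(0.6×58×3.125, 0.6×36×5.3125) + 1.0×58×1 = min(108.75, 114.75) + 58 = 166.75 kips. φR_n = 0.75 × 166.75 = 125.1 kips.
Tension yield (gross): A_g = 8.3125×0.5 = 4.1563 in². φR_n = 0.90 × 36 × 4.1563 = 134.7 kips.
Tension rupture (net): A_n = (8.3125 − 2×0.875)×0.5 = 3.2813 in² (U = 1.0, A_e = A_n). φR_n = 0.75 × 58 × 3.2813 = 142.7 kips.
Governing: min(270.4, 171.3, 125.1, 134.7, 142.7) = 125.1 kips → block shear.

125.1 kips (block shear governs)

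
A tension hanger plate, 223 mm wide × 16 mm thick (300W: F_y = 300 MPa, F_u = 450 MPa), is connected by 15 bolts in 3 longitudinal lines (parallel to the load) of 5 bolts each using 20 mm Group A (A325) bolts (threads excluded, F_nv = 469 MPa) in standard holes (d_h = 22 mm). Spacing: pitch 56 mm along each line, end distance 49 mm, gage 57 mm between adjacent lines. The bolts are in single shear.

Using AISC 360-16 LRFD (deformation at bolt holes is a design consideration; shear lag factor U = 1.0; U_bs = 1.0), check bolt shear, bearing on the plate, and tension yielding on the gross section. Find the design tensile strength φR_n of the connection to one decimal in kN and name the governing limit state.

963.4 kN (gross-section yield governs)

Bolt shear: A_b = π(20)²/4 = 314.16 mm². φR_n = 0.75 × 469 × 314.16 × 15 × 1 = 1657.6 kN.
Bearing (16 mm plate, F_u = 450 MPa): end bolts L_c = 49 − 22/2 = 38, R_n = min(1.2×38×16×450, 2.4×20×16×450) = 328.32 kN/bolt; interior L_c = 56 − 22 = 34, R_n = 293.76 kN/bolt. φR_n = 0.75 × (3×328.32 + 12×293.76) = 3382.6 kN.
Tension yield (gross): A_g = 223×16 = 3568 mm². φR_n = 0.90 × 300 × 3568 = 963.4 kN.
Governing: min(1657.6, 3382.6, 963.4) = 963.4 kN → gross-section yield.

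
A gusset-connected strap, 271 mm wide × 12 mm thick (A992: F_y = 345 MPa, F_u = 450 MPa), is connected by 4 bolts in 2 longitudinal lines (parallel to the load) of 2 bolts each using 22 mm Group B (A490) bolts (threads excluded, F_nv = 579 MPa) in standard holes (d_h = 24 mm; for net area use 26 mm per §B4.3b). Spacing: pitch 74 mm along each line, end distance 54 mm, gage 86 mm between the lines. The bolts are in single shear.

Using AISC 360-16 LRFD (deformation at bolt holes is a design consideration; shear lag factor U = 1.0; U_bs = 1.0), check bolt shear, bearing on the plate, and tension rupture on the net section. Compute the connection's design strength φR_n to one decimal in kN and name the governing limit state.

Bolt shear: A_b = π(22)²/4 = 380.13 mm². φR_n = 0.75 × 579 × 380.13 × 4 × 1 = 660.3 kN.
Bearing (12 mm plate, F_u = 450 MPa): end bolts L_c = 54 − 24/2 = 42, R_n = min(1.2×42×12×450, 2.4×22×12×450) = 272.16 kN/bolt; interior L_c = 74 − 24 = 50, R_n = 285.12 kN/bolt. φR_n = 0.75 × (2×272.16 + 2×285.12) = 835.9 kN.
Tension rupture (net): A_n = (271 − 2×26)×12 = 2628 mm² (U = 1.0, A_e = A_n). φR_n = 0.75 × 450 × 2628 = 887.0 kN.
Governing: min(660.3, 835.9, 887.0) = 660.3 kN → bolt shear.

660.3 kN (bolt shear governs)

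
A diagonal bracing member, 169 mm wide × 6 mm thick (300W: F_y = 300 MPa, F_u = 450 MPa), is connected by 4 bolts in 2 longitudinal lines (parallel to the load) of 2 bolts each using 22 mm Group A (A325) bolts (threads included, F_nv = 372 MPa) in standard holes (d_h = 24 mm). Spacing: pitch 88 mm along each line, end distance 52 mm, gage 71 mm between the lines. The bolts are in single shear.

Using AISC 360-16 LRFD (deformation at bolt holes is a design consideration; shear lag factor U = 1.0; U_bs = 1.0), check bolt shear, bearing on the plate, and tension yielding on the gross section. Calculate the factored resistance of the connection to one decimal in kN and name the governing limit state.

273.8 kN (gross-section yield governs)

Bolt shear: A_b = π(22)²/4 = 380.13 mm². φR_n = 0.75 × 372 × 380.13 × 4 × 1 = 424.2 kN.
Bearing (6 mm plate, F_u = 450 MPa): end bolts L_c = 52 − 24/2 = 40, R_n = min(1.2×40×6×450, 2.4×22×6×450) = 129.6 kN/bolt; interior L_c = 88 − 24 = 64, R_n = 142.56 kN/bolt. φR_n = 0.75 × (2×129.6 + 2×142.56) = 408.2 kN.
Tension yield (gross): A_g = 169×6 = 1014 mm². φR_n = 0.90 × 300 × 1014 = 273.8 kN.
Governing: min(424.2, 408.2, 273.8) = 273.8 kN → gross-section yield.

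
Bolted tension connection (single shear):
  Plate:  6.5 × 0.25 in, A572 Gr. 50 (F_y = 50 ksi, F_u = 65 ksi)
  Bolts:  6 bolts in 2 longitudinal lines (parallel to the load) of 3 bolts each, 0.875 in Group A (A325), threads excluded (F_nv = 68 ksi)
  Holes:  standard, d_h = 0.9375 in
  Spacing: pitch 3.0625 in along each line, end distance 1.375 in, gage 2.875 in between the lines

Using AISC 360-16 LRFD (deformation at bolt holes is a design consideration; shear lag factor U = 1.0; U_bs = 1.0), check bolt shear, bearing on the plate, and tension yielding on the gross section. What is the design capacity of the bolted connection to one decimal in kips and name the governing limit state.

73.1 kips (gross-section yield governs)

Bolt shear: A_b = π(0.875)²/4 = 0.60132 in². φR_n = 0.75 × 68 × 0.60132 × 6 × 1 = 184.0 kips.
Bearing (0.25 in plate, F_u = 65 ksi): end bolts L_c = 1.375 − 0.9375/2 = 0.90625, R_n = min(1.2×0.90625×0.25×65, 2.4×0.875×0.25×65) = 17.672 kips/bolt; interior L_c = 3.0625 − 0.9375 = 2.125, R_n = 34.125 kips/bolt. φR_n = 0.75 × (2×17.672 + 4×34.125) = 128.9 kips.
Tension yield (gross): A_g = 6.5×0.25 = 1.625 in². φR_n = 0.90 × 50 × 1.625 = 73.1 kips.
Governing: min(184.0, 128.9, 73.1) = 73.1 kips → gross-section yield.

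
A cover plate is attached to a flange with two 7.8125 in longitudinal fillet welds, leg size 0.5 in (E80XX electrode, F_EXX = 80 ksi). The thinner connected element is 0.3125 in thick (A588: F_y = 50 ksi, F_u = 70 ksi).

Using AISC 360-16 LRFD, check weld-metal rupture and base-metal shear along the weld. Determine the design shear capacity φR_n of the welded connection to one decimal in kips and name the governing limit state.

146.5 kips (base-metal shear governs)

Weld metal: throat = 0.707×0.5 = 0.3535 in, L = 2×7.8125 = 15.625 in. φR_n = 0.75 × 0.6 × 80 × 0.3535 × 15.625 = 198.8 kips.
Base metal shear (0.3125 in plate): yield φR_n = 1.0×0.6×50×0.3125×15.625 = 146.5 kips; rupture φR_n = 0.75×0.6×70×0.3125×15.625 = 153.8 kips; take 146.5 kips (yield).
Governing: min(198.8, 146.5) = 146.5 kips → base-metal shear.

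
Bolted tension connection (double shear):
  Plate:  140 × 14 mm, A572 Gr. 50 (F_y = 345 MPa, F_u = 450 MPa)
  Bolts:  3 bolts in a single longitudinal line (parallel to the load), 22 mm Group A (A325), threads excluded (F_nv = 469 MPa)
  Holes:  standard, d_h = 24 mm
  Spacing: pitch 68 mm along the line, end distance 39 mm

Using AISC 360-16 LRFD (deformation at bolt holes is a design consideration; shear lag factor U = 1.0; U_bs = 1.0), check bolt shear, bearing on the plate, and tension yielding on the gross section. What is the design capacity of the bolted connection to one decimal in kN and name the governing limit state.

Bolt shear: A_b = π(22)²/4 = 380.13 mm². φR_n = 0.75 × 469 × 380.13 × 3 × 2 = 802.3 kN.
Bearing (14 mm plate, F_u = 450 MPa): end bolts L_c = 39 − 24/2 = 27, R_n = min(1.2×27×14×450, 2.4×22×14×450) = 204.12 kN/bolt; interior L_c = 68 − 24 = 44, R_n = 332.64 kN/bolt. φR_n = 0.75 × (1×204.12 + 2×332.64) = 652.1 kN.
Tension yield (gross): A_g = 140×14 = 1960 mm². φR_n = 0.90 × 345 × 1960 = 608.6 kN.
Governing: min(802.3, 652.1, 608.6) = 608.6 kN → gross-section yield.

608.6 kN (gross-section yield governs)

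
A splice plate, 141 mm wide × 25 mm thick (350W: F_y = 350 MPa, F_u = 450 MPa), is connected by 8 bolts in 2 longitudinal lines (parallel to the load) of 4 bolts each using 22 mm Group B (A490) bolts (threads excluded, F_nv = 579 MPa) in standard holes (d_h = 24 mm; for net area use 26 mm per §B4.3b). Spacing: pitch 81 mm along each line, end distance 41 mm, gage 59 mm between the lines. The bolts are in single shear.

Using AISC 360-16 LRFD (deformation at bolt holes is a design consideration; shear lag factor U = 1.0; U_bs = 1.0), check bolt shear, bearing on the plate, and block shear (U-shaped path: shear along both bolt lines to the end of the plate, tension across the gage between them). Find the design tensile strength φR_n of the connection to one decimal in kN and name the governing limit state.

1320.6 kN (bolt shear governs)

Bolt shear: A_b = π(22)²/4 = 380.13 mm². φR_n = 0.75 × 579 × 380.13 × 8 × 1 = 1320.6 kN.
Bearing (25 mm plate, F_u = 450 MPa): end bolts L_c = 41 − 24/2 = 29, R_n = min(1.2×29×25×450, 2.4×22×25×450) = 391.5 kN/bolt; interior L_c = 81 − 24 = 57, R_n = 594 kN/bolt. φR_n = 0.75 × (2×391.5 + 6×594) = 3260.3 kN.
Block shear: shear path 2×[41+3×81] = 2×284 mm, A_gv = 14200, A_nv = 2×(284 − 3.5×26)×25 = 9650 mm²; tension across gage: (59 − 1×26)×25 = 825 mm². R_n = min(0.6×450×9650, 0.6×350×14200) + 1.0×450×825 = min(2605.5, 2982) + 371.25 = 2976.8 kN. φR_n = 0.75 × 2976.8 = 2232.6 kN.
Governing: min(1320.6, 3260.3, 2232.6) = 1320.6 kN → bolt shear.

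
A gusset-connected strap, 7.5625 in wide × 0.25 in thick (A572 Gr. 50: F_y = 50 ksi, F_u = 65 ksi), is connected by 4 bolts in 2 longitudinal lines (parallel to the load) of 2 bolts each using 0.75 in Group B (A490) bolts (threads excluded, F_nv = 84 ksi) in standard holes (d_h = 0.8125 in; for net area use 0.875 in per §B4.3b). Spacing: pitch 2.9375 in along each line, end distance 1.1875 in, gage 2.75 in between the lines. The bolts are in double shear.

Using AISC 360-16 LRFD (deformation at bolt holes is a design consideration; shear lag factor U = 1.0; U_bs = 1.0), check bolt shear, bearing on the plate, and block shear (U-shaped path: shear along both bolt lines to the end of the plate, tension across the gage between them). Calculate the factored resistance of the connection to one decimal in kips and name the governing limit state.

Bolt shear: A_b = π(0.75)²/4 = 0.44179 in². φR_n = 0.75 × 84 × 0.44179 × 4 × 2 = 222.7 kips.
Bearing (0.25 in plate, F_u = 65 ksi): end bolts L_c = 1.1875 − 0.8125/2 = 0.78125, R_n = min(1.2×0.78125×0.25×65, 2.4×0.75×0.25×65) = 15.234 kips/bolt; interior L_c = 2.9375 − 0.8125 = 2.125, R_n = 29.25 kips/bolt. φR_n = 0.75 × (2×15.234 + 2×29.25) = 66.7 kips.
Block shear: shear path 2×[1.1875+1×2.9375] = 2×4.125 in, A_gv = 2.0625, A_nv = 2×(4.125 − 1.5×0.875)×0.25 = 1.4063 in²; tension across gage: (2.75 − 1×0.875)×0.25 = 0.46875 in². R_n = min(0.6×65×1.4063, 0.6×50×2.0625) + 1.0×65×0.46875 = min(54.846, 61.875) + 30.469 = 85.315 kips. φR_n = 0.75 × 85.315 = 64.0 kips.
Governing: min(222.7, 66.7, 64.0) = 64.0 kips → block shear.

64.0 kips (block shear governs)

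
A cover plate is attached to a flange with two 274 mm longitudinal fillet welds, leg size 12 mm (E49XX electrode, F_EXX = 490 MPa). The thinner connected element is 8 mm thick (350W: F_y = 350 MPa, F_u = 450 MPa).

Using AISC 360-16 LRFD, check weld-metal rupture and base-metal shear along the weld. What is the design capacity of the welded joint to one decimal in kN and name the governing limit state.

887.8 kN (base-metal shear governs)

Weld metal: throat = 0.707×12 = 8.484 mm, L = 2×274 = 548 mm. φR_n = 0.75 × 0.6 × 490 × 8.484 × 548 = 1025.2 kN.
Base metal shear (8 mm plate): yield φR_n = 1.0×0.6×350×8×548 = 920.6 kN; rupture φR_n = 0.75×0.6×450×8×548 = 887.8 kN; take 887.8 kN (rupture).
Governing: min(1025.2, 887.8) = 887.8 kN → base-metal shear.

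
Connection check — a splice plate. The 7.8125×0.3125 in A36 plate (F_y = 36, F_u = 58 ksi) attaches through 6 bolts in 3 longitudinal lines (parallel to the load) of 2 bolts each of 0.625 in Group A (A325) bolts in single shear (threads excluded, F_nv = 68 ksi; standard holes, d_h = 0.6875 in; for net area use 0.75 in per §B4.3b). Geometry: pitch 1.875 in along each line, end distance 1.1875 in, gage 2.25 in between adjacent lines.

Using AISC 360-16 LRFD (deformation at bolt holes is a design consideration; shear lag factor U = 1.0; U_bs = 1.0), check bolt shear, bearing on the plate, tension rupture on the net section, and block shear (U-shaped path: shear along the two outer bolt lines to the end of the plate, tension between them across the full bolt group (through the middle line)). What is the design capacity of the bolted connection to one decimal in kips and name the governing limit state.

Bolt shear: A_b = π(0.625)²/4 = 0.3068 in². φR_n = 0.75 × 68 × 0.3068 × 6 × 1 = 93.9 kips.
Bearing (0.3125 in plate, F_u = 58 ksi): end bolts L_c = 1.1875 − 0.6875/2 = 0.84375, R_n = min(1.2×0.84375×0.3125×58, 2.4×0.625×0.3125×58) = 18.352 kips/bolt; interior L_c = 1.875 − 0.6875 = 1.1875, R_n = 25.828 kips/bolt. φR_n = 0.75 × (3×18.352 + 3×25.828) = 99.4 kips.
Tension rupture (net): A_n = (7.8125 − 3×0.75)×0.3125 = 1.7383 in² (U = 1.0, A_e = A_n). φR_n = 0.75 × 58 × 1.7383 = 75.6 kips.
Block shear: shear path 2×[1.1875+1×1.875] = 2×3.0625 in, A_gv = 1.9141, A_nv = 2×(3.0625 − 1.5×0.75)×0.3125 = 1.2109 in²; tension across gage: (4.5 − 2×0.75)×0.3125 = 0.9375 in². R_n = min(0.6×58×1.2109, 0.6×36×1.9141) + 1.0×58×0.9375 = min(42.139, 41.345) + 54.375 = 95.72 kips. φR_n = 0.75 × 95.72 = 71.8 kips.
Governing: min(93.9, 99.4, 75.6, 71.8) = 71.8 kips → block shear.

71.8 kips (block shear governs)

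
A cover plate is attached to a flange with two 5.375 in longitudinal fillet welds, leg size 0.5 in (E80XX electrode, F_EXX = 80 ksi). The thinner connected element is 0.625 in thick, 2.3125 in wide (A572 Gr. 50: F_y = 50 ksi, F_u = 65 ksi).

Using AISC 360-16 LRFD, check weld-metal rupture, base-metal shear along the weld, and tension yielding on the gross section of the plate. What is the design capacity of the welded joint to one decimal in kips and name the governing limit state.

Weld metal: throat = 0.707×0.5 = 0.3535 in, L = 2×5.375 = 10.75 in. φR_n = 0.75 × 0.6 × 80 × 0.3535 × 10.75 = 136.8 kips.
Base metal shear (0.625 in plate): yield φR_n = 1.0×0.6×50×0.625×10.75 = 201.6 kips; rupture φR_n = 0.75×0.6×65×0.625×10.75 = 196.5 kips; take 196.5 kips (rupture).
Tension yield (gross): A_g = 2.3125×0.625 = 1.4453 in². φR_n = 0.90 × 50 × 1.4453 = 65.0 kips.
Governing: min(136.8, 196.5, 65.0) = 65.0 kips → gross-section yield.

65.0 kips (gross-section yield governs)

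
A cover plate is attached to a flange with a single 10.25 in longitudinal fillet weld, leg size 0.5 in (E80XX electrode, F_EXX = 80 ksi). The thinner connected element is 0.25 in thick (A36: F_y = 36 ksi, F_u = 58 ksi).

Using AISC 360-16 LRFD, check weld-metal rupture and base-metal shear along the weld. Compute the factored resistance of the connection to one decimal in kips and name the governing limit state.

55.4 kips (base-metal shear governs)

Weld metal: throat = 0.707×0.5 = 0.3535 in, L = 10.25 in. φR_n = 0.75 × 0.6 × 80 × 0.3535 × 10.25 = 130.4 kips.
Base metal shear (0.25 in plate): yield φR_n = 1.0×0.6×36×0.25×10.25 = 55.4 kips; rupture φR_n = 0.75×0.6×58×0.25×10.25 = 66.9 kips; take 55.4 kips (yield).
Governing: min(130.4, 55.4) = 55.4 kips → base-metal shear.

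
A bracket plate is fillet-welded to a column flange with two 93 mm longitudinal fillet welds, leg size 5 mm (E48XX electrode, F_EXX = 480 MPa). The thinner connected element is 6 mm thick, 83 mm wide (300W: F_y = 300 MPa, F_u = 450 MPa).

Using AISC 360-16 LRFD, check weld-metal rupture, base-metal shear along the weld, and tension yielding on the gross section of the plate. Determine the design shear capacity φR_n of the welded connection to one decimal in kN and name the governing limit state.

134.5 kN (gross-section yield governs)

Weld metal: throat = 0.707×5 = 3.535 mm, L = 2×93 = 186 mm. φR_n = 0.75 × 0.6 × 480 × 3.535 × 186 = 142.0 kN.
Base metal shear (6 mm plate): yield φR_n = 1.0×0.6×300×6×186 = 200.9 kN; rupture φR_n = 0.75×0.6×450×6×186 = 226.0 kN; take 200.9 kN (yield).
Tension yield (gross): A_g = 83×6 = 498 mm². φR_n = 0.90 × 300 × 498 = 134.5 kN.
Governing: min(142.0, 200.9, 134.5) = 134.5 kN → gross-section yield.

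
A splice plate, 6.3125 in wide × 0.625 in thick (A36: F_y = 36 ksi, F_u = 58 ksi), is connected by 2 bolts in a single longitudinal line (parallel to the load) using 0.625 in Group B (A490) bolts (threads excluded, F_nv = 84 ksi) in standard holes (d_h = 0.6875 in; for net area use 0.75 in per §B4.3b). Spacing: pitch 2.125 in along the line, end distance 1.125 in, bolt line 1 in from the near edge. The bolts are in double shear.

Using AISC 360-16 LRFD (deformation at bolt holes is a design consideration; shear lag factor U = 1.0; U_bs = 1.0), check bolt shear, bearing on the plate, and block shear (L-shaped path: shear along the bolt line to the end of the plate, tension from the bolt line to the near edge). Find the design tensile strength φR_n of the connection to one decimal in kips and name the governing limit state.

49.9 kips (block shear governs)

Bolt shear: A_b = π(0.625)²/4 = 0.3068 in². φR_n = 0.75 × 84 × 0.3068 × 2 × 2 = 77.3 kips.
Bearing (0.625 in plate, F_u = 58 ksi): end bolts L_c = 1.125 − 0.6875/2 = 0.78125, R_n = min(1.2×0.78125×0.625×58, 2.4×0.625×0.625×58) = 33.984 kips/bolt; interior L_c = 2.125 − 0.6875 = 1.4375, R_n = 54.375 kips/bolt. φR_n = 0.75 × (1×33.984 + 1×54.375) = 66.3 kips.
Block shear: shear path 1×[1.125+1×2.125] = 1×3.25 in, A_gv = 2.0313, A_nv = 1×(3.25 − 1.5×0.75)×0.625 = 1.3281 in²; tension to near edge: (1 − 0.5×0.75)×0.625 = 0.39063 in². R_n = min(0.6×58×1.3281, 0.6×36×2.0313) + 1.0×58×0.39063 = min(46.218, 43.876) + 22.657 = 66.533 kips. φR_n = 0.75 × 66.533 = 49.9 kips.
Governing: min(77.3, 66.3, 49.9) = 49.9 kips → block shear.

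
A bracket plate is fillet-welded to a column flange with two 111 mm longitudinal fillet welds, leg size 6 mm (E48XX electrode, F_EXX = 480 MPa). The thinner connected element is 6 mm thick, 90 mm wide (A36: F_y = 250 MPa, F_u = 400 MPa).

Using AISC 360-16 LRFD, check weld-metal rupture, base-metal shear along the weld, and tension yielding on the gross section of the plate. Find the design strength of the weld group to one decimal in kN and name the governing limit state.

Weld metal: throat = 0.707×6 = 4.242 mm, L = 2×111 = 222 mm. φR_n = 0.75 × 0.6 × 480 × 4.242 × 222 = 203.4 kN.
Base metal shear (6 mm plate): yield φR_n = 1.0×0.6×250×6×222 = 199.8 kN; rupture φR_n = 0.75×0.6×400×6×222 = 239.8 kN; take 199.8 kN (yield).
Tension yield (gross): A_g = 90×6 = 540 mm². φR_n = 0.90 × 250 × 540 = 121.5 kN.
Governing: min(203.4, 199.8, 121.5) = 121.5 kN → gross-section yield.

121.5 kN (gross-section yield governs)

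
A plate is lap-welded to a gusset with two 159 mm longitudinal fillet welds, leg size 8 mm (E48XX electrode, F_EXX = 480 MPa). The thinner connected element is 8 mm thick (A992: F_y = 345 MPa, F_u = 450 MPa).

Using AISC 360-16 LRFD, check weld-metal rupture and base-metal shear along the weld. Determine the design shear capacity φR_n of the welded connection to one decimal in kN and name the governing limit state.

Weld metal: throat = 0.707×8 = 5.656 mm, L = 2×159 = 318 mm. φR_n = 0.75 × 0.6 × 480 × 5.656 × 318 = 388.5 kN.
Base metal shear (8 mm plate): yield φR_n = 1.0×0.6×345×8×318 = 526.6 kN; rupture φR_n = 0.75×0.6×450×8×318 = 515.2 kN; take 515.2 kN (rupture).
Governing: min(388.5, 515.2) = 388.5 kN → weld metal.

388.5 kN (weld metal governs)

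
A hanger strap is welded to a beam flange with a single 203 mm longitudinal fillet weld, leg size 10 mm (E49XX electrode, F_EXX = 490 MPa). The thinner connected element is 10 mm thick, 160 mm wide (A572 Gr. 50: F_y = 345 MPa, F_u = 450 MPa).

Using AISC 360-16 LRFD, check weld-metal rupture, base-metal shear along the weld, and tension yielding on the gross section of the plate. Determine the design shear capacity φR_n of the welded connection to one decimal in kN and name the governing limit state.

Weld metal: throat = 0.707×10 = 7.07 mm, L = 203 mm. φR_n = 0.75 × 0.6 × 490 × 7.07 × 203 = 316.5 kN.
Base metal shear (10 mm plate): yield φR_n = 1.0×0.6×345×10×203 = 420.2 kN; rupture φR_n = 0.75×0.6×450×10×203 = 411.1 kN; take 411.1 kN (rupture).
Tension yield (gross): A_g = 160×10 = 1600 mm². φR_n = 0.90 × 345 × 1600 = 496.8 kN.
Governing: min(316.5, 411.1, 496.8) = 316.5 kN → weld metal.

316.5 kN (weld metal governs)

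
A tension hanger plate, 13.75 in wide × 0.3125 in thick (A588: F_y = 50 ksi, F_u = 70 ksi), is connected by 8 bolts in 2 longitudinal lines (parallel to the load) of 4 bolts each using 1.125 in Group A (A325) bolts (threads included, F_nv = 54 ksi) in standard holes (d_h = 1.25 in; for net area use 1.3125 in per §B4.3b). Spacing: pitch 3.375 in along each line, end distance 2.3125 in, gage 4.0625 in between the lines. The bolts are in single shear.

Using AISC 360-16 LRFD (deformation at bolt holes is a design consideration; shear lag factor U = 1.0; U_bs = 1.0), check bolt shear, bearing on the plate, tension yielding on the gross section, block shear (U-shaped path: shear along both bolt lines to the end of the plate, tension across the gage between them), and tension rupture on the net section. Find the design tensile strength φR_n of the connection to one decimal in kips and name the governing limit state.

Bolt shear: A_b = π(1.125)²/4 = 0.99402 in². φR_n = 0.75 × 54 × 0.99402 × 8 × 1 = 322.1 kips.
Bearing (0.3125 in plate, F_u = 70 ksi): end bolts L_c = 2.3125 − 1.25/2 = 1.6875, R_n = min(1.2×1.6875×0.3125×70, 2.4×1.125×0.3125×70) = 44.297 kips/bolt; interior L_c = 3.375 − 1.25 = 2.125, R_n = 55.781 kips/bolt. φR_n = 0.75 × (2×44.297 + 6×55.781) = 317.5 kips.
Tension yield (gross): A_g = 13.75×0.3125 = 4.2969 in². φR_n = 0.90 × 50 × 4.2969 = 193.4 kips.
Block shear: shear path 2×[2.3125+3×3.375] = 2×12.4375 in, A_gv = 7.7734, A_nv = 2×(12.4375 − 3.5×1.3125)×0.3125 = 4.9023 in²; tension across gage: (4.0625 − 1×1.3125)×0.3125 = 0.85938 in². R_n = min(0.6×70×4.9023, 0.6×50×7.7734) + 1.0×70×0.85938 = min(205.9, 233.2) + 60.157 = 266.06 kips. φR_n = 0.75 × 266.06 = 199.5 kips.
Tension rupture (net): A_n = (13.75 − 2×1.3125)×0.3125 = 3.4766 in² (U = 1.0, A_e = A_n). φR_n = 0.75 × 70 × 3.4766 = 182.5 kips.
Governing: min(322.1, 317.5, 193.4, 199.5, 182.5) = 182.5 kips → net-section rupture.

182.5 kips (net-section rupture governs)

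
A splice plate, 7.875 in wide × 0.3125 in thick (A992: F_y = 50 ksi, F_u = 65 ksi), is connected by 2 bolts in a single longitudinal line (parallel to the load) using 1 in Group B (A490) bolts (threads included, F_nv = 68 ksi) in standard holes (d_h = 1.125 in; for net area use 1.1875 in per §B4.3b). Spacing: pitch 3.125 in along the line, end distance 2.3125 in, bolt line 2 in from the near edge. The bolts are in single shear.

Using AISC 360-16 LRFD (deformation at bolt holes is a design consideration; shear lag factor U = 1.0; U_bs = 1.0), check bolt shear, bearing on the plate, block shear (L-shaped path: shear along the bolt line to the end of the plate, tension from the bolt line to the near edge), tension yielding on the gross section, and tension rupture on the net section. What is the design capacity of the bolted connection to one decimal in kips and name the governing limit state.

54.8 kips (block shear governs)

Bolt shear: A_b = π(1)²/4 = 0.7854 in². φR_n = 0.75 × 68 × 0.7854 × 2 × 1 = 80.1 kips.
Bearing (0.3125 in plate, F_u = 65 ksi): end bolts L_c = 2.3125 − 1.125/2 = 1.75, R_n = min(1.2×1.75×0.3125×65, 2.4×1×0.3125×65) = 42.656 kips/bolt; interior L_c = 3.125 − 1.125 = 2, R_n = 48.75 kips/bolt. φR_n = 0.75 × (1×42.656 + 1×48.75) = 68.6 kips.
Block shear: shear path 1×[2.3125+1×3.125] = 1×5.4375 in, A_gv = 1.6992, A_nv = 1×(5.4375 − 1.5×1.1875)×0.3125 = 1.1426 in²; tension to near edge: (2 − 0.5×1.1875)×0.3125 = 0.43945 in². R_n = min(0.6×65×1.1426, 0.6×50×1.6992) + 1.0×65×0.43945 = min(44.561, 50.976) + 28.564 = 73.125 kips. φR_n = 0.75 × 73.125 = 54.8 kips.
Tension yield (gross): A_g = 7.875×0.3125 = 2.4609 in². φR_n = 0.90 × 50 × 2.4609 = 110.7 kips.
Tension rupture (net): A_n = (7.875 − 1×1.1875)×0.3125 = 2.0898 in² (U = 1.0, A_e = A_n). φR_n = 0.75 × 65 × 2.0898 = 101.9 kips.
Governing: min(80.1, 68.6, 54.8, 110.7, 101.9) = 54.8 kips → block shear.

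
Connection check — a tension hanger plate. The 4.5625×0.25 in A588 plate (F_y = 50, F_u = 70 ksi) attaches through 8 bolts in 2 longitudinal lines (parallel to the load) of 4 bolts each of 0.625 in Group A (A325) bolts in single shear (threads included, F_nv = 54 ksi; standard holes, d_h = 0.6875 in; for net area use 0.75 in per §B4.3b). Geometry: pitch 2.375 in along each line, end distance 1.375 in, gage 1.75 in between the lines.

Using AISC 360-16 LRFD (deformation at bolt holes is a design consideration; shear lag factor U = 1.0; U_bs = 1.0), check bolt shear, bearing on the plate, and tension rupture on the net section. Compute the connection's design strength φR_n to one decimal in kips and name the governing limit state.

40.2 kips (net-section rupture governs)

Bolt shear: A_b = π(0.625)²/4 = 0.3068 in². φR_n = 0.75 × 54 × 0.3068 × 8 × 1 = 99.4 kips.
Bearing (0.25 in plate, F_u = 70 ksi): end bolts L_c = 1.375 − 0.6875/2 = 1.03125, R_n = min(1.2×1.03125×0.25×70, 2.4×0.625×0.25×70) = 21.656 kips/bolt; interior L_c = 2.375 − 0.6875 = 1.6875, R_n = 26.25 kips/bolt. φR_n = 0.75 × (2×21.656 + 6×26.25) = 150.6 kips.
Tension rupture (net): A_n = (4.5625 − 2×0.75)×0.25 = 0.76563 in² (U = 1.0, A_e = A_n). φR_n = 0.75 × 70 × 0.76563 = 40.2 kips.
Governing: min(99.4, 150.6, 40.2) = 40.2 kips → net-section rupture.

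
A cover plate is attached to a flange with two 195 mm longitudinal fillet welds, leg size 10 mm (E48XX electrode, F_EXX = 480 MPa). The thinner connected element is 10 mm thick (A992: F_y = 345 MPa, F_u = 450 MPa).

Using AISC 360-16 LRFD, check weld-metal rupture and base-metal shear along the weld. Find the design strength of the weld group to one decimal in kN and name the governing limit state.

Weld metal: throat = 0.707×10 = 7.07 mm, L = 2×195 = 390 mm. φR_n = 0.75 × 0.6 × 480 × 7.07 × 390 = 595.6 kN.
Base metal shear (10 mm plate): yield φR_n = 1.0×0.6×345×10×390 = 807.3 kN; rupture φR_n = 0.75×0.6×450×10×390 = 789.8 kN; take 789.8 kN (rupture).
Governing: min(595.6, 789.8) = 595.6 kN → weld metal.

595.6 kN (weld metal governs)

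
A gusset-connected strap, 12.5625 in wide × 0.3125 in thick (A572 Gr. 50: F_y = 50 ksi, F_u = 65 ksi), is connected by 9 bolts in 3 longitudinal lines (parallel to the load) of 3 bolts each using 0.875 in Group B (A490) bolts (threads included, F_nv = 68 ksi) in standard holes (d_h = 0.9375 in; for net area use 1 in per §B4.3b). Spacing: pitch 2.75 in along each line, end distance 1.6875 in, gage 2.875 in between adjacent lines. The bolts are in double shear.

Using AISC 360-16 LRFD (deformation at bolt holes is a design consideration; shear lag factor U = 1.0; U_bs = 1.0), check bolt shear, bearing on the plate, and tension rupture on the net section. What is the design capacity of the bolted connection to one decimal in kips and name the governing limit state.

145.7 kips (net-section rupture governs)

Bolt shear: A_b = π(0.875)²/4 = 0.60132 in². φR_n = 0.75 × 68 × 0.60132 × 9 × 2 = 552.0 kips.
Bearing (0.3125 in plate, F_u = 65 ksi): end bolts L_c = 1.6875 − 0.9375/2 = 1.21875, R_n = min(1.2×1.21875×0.3125×65, 2.4×0.875×0.3125×65) = 29.707 kips/bolt; interior L_c = 2.75 − 0.9375 = 1.8125, R_n = 42.656 kips/bolt. φR_n = 0.75 × (3×29.707 + 6×42.656) = 258.8 kips.
Tension rupture (net): A_n = (12.5625 − 3×1)×0.3125 = 2.9883 in² (U = 1.0, A_e = A_n). φR_n = 0.75 × 65 × 2.9883 = 145.7 kips.
Governing: min(552.0, 258.8, 145.7) = 145.7 kips → net-section rupture.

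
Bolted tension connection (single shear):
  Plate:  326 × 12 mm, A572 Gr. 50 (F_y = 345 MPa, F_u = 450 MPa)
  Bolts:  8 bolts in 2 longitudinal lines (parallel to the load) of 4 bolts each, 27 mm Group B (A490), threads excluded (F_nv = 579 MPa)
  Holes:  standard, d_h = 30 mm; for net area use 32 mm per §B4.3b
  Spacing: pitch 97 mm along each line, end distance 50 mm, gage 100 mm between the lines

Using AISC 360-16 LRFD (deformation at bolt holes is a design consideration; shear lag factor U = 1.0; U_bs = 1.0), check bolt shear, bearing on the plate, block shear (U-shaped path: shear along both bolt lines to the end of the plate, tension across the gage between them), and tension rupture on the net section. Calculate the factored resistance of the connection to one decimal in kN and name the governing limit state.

Bolt shear: A_b = π(27)²/4 = 572.56 mm². φR_n = 0.75 × 579 × 572.56 × 8 × 1 = 1989.1 kN.
Bearing (12 mm plate, F_u = 450 MPa): end bolts L_c = 50 − 30/2 = 35, R_n = min(1.2×35×12×450, 2.4×27×12×450) = 226.8 kN/bolt; interior L_c = 97 − 30 = 67, R_n = 349.92 kN/bolt. φR_n = 0.75 × (2×226.8 + 6×349.92) = 1914.8 kN.
Block shear: shear path 2×[50+3×97] = 2×341 mm, A_gv = 8184, A_nv = 2×(341 − 3.5×32)×12 = 5496 mm²; tension across gage: (100 − 1×32)×12 = 816 mm². R_n = min(0.6×450×5496, 0.6×345×8184) + 1.0×450×816 = min(1483.9, 1694.1) + 367.2 = 1851.1 kN. φR_n = 0.75 × 1851.1 = 1388.3 kN.
Tension rupture (net): A_n = (326 − 2×32)×12 = 3144 mm² (U = 1.0, A_e = A_n). φR_n = 0.75 × 450 × 3144 = 1061.1 kN.
Governing: min(1989.1, 1914.8, 1388.3, 1061.1) = 1061.1 kN → net-section rupture.

1061.1 kN (net-section rupture governs)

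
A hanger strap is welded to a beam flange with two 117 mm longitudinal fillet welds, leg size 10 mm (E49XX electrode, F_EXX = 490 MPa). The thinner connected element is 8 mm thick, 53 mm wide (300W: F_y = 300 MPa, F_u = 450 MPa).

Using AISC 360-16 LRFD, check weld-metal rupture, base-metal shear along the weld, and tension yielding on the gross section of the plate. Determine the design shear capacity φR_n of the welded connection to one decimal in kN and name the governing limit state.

Weld metal: throat = 0.707×10 = 7.07 mm, L = 2×117 = 234 mm. φR_n = 0.75 × 0.6 × 490 × 7.07 × 234 = 364.8 kN.
Base metal shear (8 mm plate): yield φR_n = 1.0×0.6×300×8×234 = 337.0 kN; rupture φR_n = 0.75×0.6×450×8×234 = 379.1 kN; take 337.0 kN (yield).
Tension yield (gross): A_g = 53×8 = 424 mm². φR_n = 0.90 × 300 × 424 = 114.5 kN.
Governing: min(364.8, 337.0, 114.5) = 114.5 kN → gross-section yield.

114.5 kN (gross-section yield governs)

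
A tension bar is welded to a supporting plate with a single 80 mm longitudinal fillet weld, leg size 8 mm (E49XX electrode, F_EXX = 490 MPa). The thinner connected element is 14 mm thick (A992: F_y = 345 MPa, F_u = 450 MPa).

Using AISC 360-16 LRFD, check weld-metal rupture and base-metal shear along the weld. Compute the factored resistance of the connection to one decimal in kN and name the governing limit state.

Weld metal: throat = 0.707×8 = 5.656 mm, L = 80 mm. φR_n = 0.75 × 0.6 × 490 × 5.656 × 80 = 99.8 kN.
Base metal shear (14 mm plate): yield φR_n = 1.0×0.6×345×14×80 = 231.8 kN; rupture φR_n = 0.75×0.6×450×14×80 = 226.8 kN; take 226.8 kN (rupture).
Governing: min(99.8, 226.8) = 99.8 kN → weld metal.

99.8 kN (weld metal governs)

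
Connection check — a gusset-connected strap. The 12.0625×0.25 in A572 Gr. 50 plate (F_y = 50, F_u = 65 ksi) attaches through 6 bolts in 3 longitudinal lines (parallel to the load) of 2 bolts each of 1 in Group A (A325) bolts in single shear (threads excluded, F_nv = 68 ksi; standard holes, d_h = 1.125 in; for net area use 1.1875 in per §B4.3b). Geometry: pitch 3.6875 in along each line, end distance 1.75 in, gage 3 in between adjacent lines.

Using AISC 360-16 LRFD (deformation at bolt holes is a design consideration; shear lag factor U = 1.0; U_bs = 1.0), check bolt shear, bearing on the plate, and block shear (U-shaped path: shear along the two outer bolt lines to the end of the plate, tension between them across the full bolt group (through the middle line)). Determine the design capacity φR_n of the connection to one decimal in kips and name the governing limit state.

Bolt shear: A_b = π(1)²/4 = 0.7854 in². φR_n = 0.75 × 68 × 0.7854 × 6 × 1 = 240.3 kips.
Bearing (0.25 in plate, F_u = 65 ksi): end bolts L_c = 1.75 − 1.125/2 = 1.1875, R_n = min(1.2×1.1875×0.25×65, 2.4×1×0.25×65) = 23.156 kips/bolt; interior L_c = 3.6875 − 1.125 = 2.5625, R_n = 39 kips/bolt. φR_n = 0.75 × (3×23.156 + 3×39) = 139.9 kips.
Block shear: shear path 2×[1.75+1×3.6875] = 2×5.4375 in, A_gv = 2.7188, A_nv = 2×(5.4375 − 1.5×1.1875)×0.25 = 1.8281 in²; tension across gage: (6 − 2×1.1875)×0.25 = 0.90625 in². R_n = min(0.6×65×1.8281, 0.6×50×2.7188) + 1.0×65×0.90625 = min(71.296, 81.564) + 58.906 = 130.2 kips. φR_n = 0.75 × 130.2 = 97.7 kips.
Governing: min(240.3, 139.9, 97.7) = 97.7 kips → block shear.

97.7 kips (block shear governs)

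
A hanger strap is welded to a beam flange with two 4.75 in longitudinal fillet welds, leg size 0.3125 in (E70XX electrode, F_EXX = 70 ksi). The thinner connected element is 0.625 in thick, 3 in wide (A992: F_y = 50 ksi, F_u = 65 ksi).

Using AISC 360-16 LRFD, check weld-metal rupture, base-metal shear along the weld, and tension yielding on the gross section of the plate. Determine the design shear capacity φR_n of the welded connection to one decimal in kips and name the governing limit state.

66.1 kips (weld metal governs)

Weld metal: throat = 0.707×0.3125 = 0.22094 in, L = 2×4.75 = 9.5 in. φR_n = 0.75 × 0.6 × 70 × 0.22094 × 9.5 = 66.1 kips.
Base metal shear (0.625 in plate): yield φR_n = 1.0×0.6×50×0.625×9.5 = 178.1 kips; rupture φR_n = 0.75×0.6×65×0.625×9.5 = 173.7 kips; take 173.7 kips (rupture).
Tension yield (gross): A_g = 3×0.625 = 1.875 in². φR_n = 0.90 × 50 × 1.875 = 84.4 kips.
Governing: min(66.1, 173.7, 84.4) = 66.1 kips → weld metal.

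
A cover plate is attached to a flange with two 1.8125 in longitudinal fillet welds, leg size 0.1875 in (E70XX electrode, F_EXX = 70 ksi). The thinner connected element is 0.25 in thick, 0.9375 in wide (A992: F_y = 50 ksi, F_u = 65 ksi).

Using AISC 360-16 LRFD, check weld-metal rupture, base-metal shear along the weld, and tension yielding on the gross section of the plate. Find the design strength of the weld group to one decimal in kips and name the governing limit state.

10.5 kips (gross-section yield governs)

Weld metal: throat = 0.707×0.1875 = 0.13256 in, L = 2×1.8125 = 3.625 in. φR_n = 0.75 × 0.6 × 70 × 0.13256 × 3.625 = 15.1 kips.
Base metal shear (0.25 in plate): yield φR_n = 1.0×0.6×50×0.25×3.625 = 27.2 kips; rupture φR_n = 0.75×0.6×65×0.25×3.625 = 26.5 kips; take 26.5 kips (rupture).
Tension yield (gross): A_g = 0.9375×0.25 = 0.23438 in². φR_n = 0.90 × 50 × 0.23438 = 10.5 kips.
Governing: min(15.1, 26.5, 10.5) = 10.5 kips → gross-section yield.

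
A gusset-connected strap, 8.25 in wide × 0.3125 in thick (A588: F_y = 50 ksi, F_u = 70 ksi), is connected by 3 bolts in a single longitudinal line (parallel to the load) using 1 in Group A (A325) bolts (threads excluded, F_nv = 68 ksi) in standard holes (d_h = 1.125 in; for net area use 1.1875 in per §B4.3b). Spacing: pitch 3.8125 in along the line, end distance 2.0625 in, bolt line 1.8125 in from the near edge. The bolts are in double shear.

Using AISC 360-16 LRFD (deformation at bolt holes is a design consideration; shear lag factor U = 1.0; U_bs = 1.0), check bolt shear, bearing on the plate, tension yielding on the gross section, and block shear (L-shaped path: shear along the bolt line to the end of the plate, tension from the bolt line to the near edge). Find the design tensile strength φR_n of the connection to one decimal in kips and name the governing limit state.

Bolt shear: A_b = π(1)²/4 = 0.7854 in². φR_n = 0.75 × 68 × 0.7854 × 3 × 2 = 240.3 kips.
Bearing (0.3125 in plate, F_u = 70 ksi): end bolts L_c = 2.0625 − 1.125/2 = 1.5, R_n = min(1.2×1.5×0.3125×70, 2.4×1×0.3125×70) = 39.375 kips/bolt; interior L_c = 3.8125 − 1.125 = 2.6875, R_n = 52.5 kips/bolt. φR_n = 0.75 × (1×39.375 + 2×52.5) = 108.3 kips.
Tension yield (gross): A_g = 8.25×0.3125 = 2.5781 in². φR_n = 0.90 × 50 × 2.5781 = 116.0 kips.
Block shear: shear path 1×[2.0625+2×3.8125] = 1×9.6875 in, A_gv = 3.0273, A_nv = 1×(9.6875 − 2.5×1.1875)×0.3125 = 2.0996 in²; tension to near edge: (1.8125 − 0.5×1.1875)×0.3125 = 0.38086 in². R_n = min(0.6×70×2.0996, 0.6×50×3.0273) + 1.0×70×0.38086 = min(88.183, 90.819) + 26.66 = 114.84 kips. φR_n = 0.75 × 114.84 = 86.1 kips.
Governing: min(240.3, 108.3, 116.0, 86.1) = 86.1 kips → block shear.

86.1 kips (block shear governs)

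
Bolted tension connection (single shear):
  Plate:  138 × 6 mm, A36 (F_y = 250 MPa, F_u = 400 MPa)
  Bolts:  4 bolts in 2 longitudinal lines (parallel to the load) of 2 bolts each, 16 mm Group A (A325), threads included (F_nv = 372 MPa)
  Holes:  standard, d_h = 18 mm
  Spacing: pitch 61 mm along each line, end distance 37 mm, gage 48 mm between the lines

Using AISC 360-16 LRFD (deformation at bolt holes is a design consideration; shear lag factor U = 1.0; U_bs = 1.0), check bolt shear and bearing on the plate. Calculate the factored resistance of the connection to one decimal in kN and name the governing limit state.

Bolt shear: A_b = π(16)²/4 = 201.06 mm². φR_n = 0.75 × 372 × 201.06 × 4 × 1 = 224.4 kN.
Bearing (6 mm plate, F_u = 400 MPa): end bolts L_c = 37 − 18/2 = 28, R_n = min(1.2×28×6×400, 2.4×16×6×400) = 80.64 kN/bolt; interior L_c = 61 − 18 = 43, R_n = 92.16 kN/bolt. φR_n = 0.75 × (2×80.64 + 2×92.16) = 259.2 kN.
Governing: min(224.4, 259.2) = 224.4 kN → bolt shear.

224.4 kN (bolt shear governs)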